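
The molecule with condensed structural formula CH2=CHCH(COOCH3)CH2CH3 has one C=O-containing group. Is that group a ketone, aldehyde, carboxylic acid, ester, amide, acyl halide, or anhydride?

The carbonyl is in the CH(COOCH3) segment: pendant –COOCH3: carbonyl C bonded to C and –OCH3 → ester.

ester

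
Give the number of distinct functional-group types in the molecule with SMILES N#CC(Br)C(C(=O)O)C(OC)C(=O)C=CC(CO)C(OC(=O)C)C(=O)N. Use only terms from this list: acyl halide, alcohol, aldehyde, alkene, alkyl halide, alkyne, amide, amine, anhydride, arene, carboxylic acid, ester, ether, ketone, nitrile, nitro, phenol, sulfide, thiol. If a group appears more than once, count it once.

9

Working along the chain:
  N≡C: N≡C–: carbon triple-bonded to nitrogen → nitrile.
  CH(Br): halogen on an sp³ carbon → alkyl halide.
  CH(COOH): pendant –COOH: carbonyl C bonded to C and –OH → carboxylic acid.
  CH(OCH3): pendant –OCH3: C–O–C with sp³ C, no adjacent C=O → ether.
  CO: –C(=O)– with carbon on both sides → ketone.
  CH=CH: C=C double bond → alkene.
  CH(CH2OH): pendant –CH2OH on an sp³ backbone C → alcohol.
  CH(OCOCH3): pendant –OC(=O)CH3: an acyloxy group → ester.
  CONH2: –C(=O)NH2: carbonyl C bonded to C and to N → amide (the N is not a separate amine).
Distinct types present: alcohol, alkene, alkyl halide, amide, carboxylic acid, ester, ether, ketone, nitrile.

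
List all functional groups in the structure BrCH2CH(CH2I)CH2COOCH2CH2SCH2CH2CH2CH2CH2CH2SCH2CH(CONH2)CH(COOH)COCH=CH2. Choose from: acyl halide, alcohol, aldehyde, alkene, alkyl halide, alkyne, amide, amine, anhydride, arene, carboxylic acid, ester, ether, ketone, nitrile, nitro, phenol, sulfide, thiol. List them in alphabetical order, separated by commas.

halogen on an sp³ carbon → alkyl halide.
pendant –CH2X: halogen on sp³ carbon → alkyl halide.
–C(=O)–O–C with C on the carbonyl side → ester.
C–S–C linkage → sulfide (thioether).
C–S–C linkage → sulfide (thioether).
pendant –CONH2: carbonyl C bonded to C and N → amide.
pendant –COOH: carbonyl C bonded to C and –OH → carboxylic acid.
–C(=O)– with carbon on both sides → ketone.
C=C double bond → alkene.

alkene, alkyl halide, amide, carboxylic acid, ester, ketone, sulfide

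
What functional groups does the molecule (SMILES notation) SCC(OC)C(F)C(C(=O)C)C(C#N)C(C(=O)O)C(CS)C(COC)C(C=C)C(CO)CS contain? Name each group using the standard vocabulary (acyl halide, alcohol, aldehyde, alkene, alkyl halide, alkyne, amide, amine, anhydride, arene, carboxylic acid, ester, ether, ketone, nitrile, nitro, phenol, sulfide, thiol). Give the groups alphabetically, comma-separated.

alcohol, alkene, alkyl halide, carboxylic acid, ether, ketone, nitrile, thiol

Taking each segment in turn:
  HSCH2: –SH on an sp³ carbon → thiol.
  CH(OCH3): pendant –OCH3: C–O–C with sp³ C, no adjacent C=O → ether.
  CH(F): halogen on an sp³ carbon → alkyl halide.
  CH(COCH3): pendant –COCH3: carbonyl C bonded to two carbons → ketone.
  CH(CN): pendant –C≡N: nitrile.
  CH(COOH): pendant –COOH: carbonyl C bonded to C and –OH → carboxylic acid.
  CH(CH2SH): pendant –CH2SH → thiol.
  CH(CH2OCH3): pendant –CH2OCH3: C–O–C linkage → ether.
  CH(CH=CH2): pendant –CH=CH2: C=C double bond → alkene.
  CH(CH2OH): pendant –CH2OH on an sp³ backbone C → alcohol.
  CH2SH: –SH on an sp³ carbon → thiol.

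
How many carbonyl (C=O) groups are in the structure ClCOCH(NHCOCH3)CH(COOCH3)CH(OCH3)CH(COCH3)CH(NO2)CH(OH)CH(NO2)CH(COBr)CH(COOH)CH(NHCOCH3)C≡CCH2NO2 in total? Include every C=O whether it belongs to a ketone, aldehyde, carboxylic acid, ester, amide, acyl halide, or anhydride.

7

ClCO: acyl halide, 1 C=O (running total 1).
CH(NHCOCH3): amide, 1 C=O (running total 2).
CH(COOCH3): ester, 1 C=O (running total 3).
CH(COCH3): ketone, 1 C=O (running total 4).
CH(COBr): acyl halide, 1 C=O (running total 5).
CH(COOH): carboxylic acid, 1 C=O (running total 6).
CH(NHCOCH3): amide, 1 C=O (running total 7).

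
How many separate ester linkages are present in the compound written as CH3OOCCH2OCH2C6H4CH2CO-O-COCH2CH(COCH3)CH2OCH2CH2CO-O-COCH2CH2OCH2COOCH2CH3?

Taking each segment in turn:
  CH3OOC: CH3O–C(=O)–: carbonyl C bonded to C and to –OCH3 → ester (not ketone + ether).
  CH2OCH2: C–O–C with sp³ carbons on both sides and no adjacent C=O → ether.
  C6H4: para-disubstituted benzene ring → arene.
  CH2CO-O-COCH2: two acyl groups sharing one oxygen, –C(=O)–O–C(=O)– → anhydride.
  CH(COCH3): pendant –COCH3: carbonyl C bonded to two carbons → ketone.
  CH2OCH2: C–O–C with sp³ carbons on both sides and no adjacent C=O → ether.
  CH2CO-O-COCH2: two acyl groups sharing one oxygen, –C(=O)–O–C(=O)– → anhydride.
  CH2OCH2: C–O–C with sp³ carbons on both sides and no adjacent C=O → ether.
  COOCH2CH3: –C(=O)OCH2CH3: carbonyl C bonded to C and to –OEt → ester.
Ester appears at: CH3OOC, COOCH2CH3 → 2.

2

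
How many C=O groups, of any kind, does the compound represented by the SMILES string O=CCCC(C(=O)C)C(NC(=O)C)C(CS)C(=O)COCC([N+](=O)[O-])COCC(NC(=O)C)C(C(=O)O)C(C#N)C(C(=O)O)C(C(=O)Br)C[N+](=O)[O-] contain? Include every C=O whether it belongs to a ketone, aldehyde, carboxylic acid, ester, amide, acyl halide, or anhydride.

8

OHC: aldehyde, 1 C=O (running total 1).
CH(COCH3): ketone, 1 C=O (running total 2).
CH(NHCOCH3): amide, 1 C=O (running total 3).
CO: ketone, 1 C=O (running total 4).
CH(NHCOCH3): amide, 1 C=O (running total 5).
CH(COOH): carboxylic acid, 1 C=O (running total 6).
CH(COOH): carboxylic acid, 1 C=O (running total 7).
CH(COBr): acyl halide, 1 C=O (running total 8).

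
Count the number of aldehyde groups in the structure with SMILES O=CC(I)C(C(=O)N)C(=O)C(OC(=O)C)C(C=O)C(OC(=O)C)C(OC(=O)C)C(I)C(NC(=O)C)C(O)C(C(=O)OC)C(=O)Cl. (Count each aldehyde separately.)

Reading the structure from left to right:
  OHC: terminal –CHO: carbonyl C bonded to H and C → aldehyde.
  CH(I): halogen on an sp³ carbon → alkyl halide.
  CH(CONH2): pendant –CONH2: carbonyl C bonded to C and N → amide.
  CO: –C(=O)– with carbon on both sides → ketone.
  CH(OCOCH3): pendant –OC(=O)CH3: an acyloxy group → ester.
  CH(CHO): pendant –CHO: carbonyl C bonded to C and H → aldehyde.
  CH(OCOCH3): pendant –OC(=O)CH3: an acyloxy group → ester.
  CH(OCOCH3): pendant –OC(=O)CH3: an acyloxy group → ester.
  CH(I): halogen on an sp³ carbon → alkyl halide.
  CH(NHCOCH3): pendant –NHC(=O)CH3: N bonded to a carbonyl → amide (not amine).
  CH(OH): –OH on an sp³ carbon → alcohol (secondary).
  CH(COOCH3): pendant –COOCH3: carbonyl C bonded to C and –OCH3 → ester.
  COCl: –C(=O)Cl: carbonyl C bonded to C and to a halogen → acyl halide (not alkyl halide).
Aldehyde appears at: OHC, CH(CHO) → 2.

2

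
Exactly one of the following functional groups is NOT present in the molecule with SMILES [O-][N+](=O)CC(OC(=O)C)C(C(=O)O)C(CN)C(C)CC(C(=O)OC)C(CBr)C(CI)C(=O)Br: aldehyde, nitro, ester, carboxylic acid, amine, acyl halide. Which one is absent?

aldehyde

amine: present (CH(CH2NH2) — pendant –CH2NH2: N on sp³ C, no adjacent C=O → amine).
carboxylic acid: present (CH(COOH) — pendant –COOH: carbonyl C bonded to C and –OH → carboxylic acid).
ester: present (CH(OCOCH3) — pendant –OC(=O)CH3: an acyloxy group → ester).
acyl halide: present (COBr — –C(=O)Br: carbonyl C bonded to C and to a halogen → acyl halide (not alkyl halide)).
nitro: present (O2NCH2 — –NO2 on carbon → nitro group).
aldehyde: absent. In CH(COOH), the carbonyl carbon bears –OH, not –H, so it is a carboxylic acid.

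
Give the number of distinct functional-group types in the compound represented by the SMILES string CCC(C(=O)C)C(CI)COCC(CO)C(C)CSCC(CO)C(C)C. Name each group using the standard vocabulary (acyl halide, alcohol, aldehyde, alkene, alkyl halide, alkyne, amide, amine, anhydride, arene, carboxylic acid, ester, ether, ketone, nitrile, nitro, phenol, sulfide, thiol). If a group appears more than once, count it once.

5

Reading the structure from left to right:
  CH(COCH3): pendant –COCH3: carbonyl C bonded to two carbons → ketone.
  CH(CH2I): pendant –CH2X: halogen on sp³ carbon → alkyl halide.
  CH2OCH2: C–O–C with sp³ carbons on both sides and no adjacent C=O → ether.
  CH(CH2OH): pendant –CH2OH on an sp³ backbone C → alcohol.
  CH2SCH2: C–S–C linkage → sulfide (thioether).
  CH(CH2OH): pendant –CH2OH on an sp³ backbone C → alcohol.
Distinct types present: alcohol, alkyl halide, ether, ketone, sulfide.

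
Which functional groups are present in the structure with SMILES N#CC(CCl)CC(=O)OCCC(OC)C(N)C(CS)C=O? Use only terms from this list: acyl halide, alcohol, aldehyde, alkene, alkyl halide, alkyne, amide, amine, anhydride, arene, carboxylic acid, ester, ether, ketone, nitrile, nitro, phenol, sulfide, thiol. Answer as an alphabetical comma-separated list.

Taking each segment in turn:
  N≡C: N≡C–: carbon triple-bonded to nitrogen → nitrile.
  CH(CH2Cl): pendant –CH2X: halogen on sp³ carbon → alkyl halide.
  CH2COOCH2: –C(=O)–O–C with C on the carbonyl side → ester.
  CH(OCH3): pendant –OCH3: C–O–C with sp³ C, no adjacent C=O → ether.
  CH(NH2): –NH2 on an sp³ carbon with no adjacent C=O → amine.
  CH(CH2SH): pendant –CH2SH → thiol.
  CHO: terminal –CHO: carbonyl C bonded to H and C → aldehyde.

aldehyde, alkyl halide, amine, ester, ether, nitrile, thiol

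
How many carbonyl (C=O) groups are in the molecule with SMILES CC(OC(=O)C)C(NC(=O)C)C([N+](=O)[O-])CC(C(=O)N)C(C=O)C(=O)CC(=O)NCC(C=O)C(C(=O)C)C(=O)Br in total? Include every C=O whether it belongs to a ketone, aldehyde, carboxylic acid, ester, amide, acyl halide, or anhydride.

9

CH(OCOCH3): ester, 1 C=O (running total 1).
CH(NHCOCH3): amide, 1 C=O (running total 2).
CH(CONH2): amide, 1 C=O (running total 3).
CH(CHO): aldehyde, 1 C=O (running total 4).
CO: ketone, 1 C=O (running total 5).
CH2CONHCH2: amide, 1 C=O (running total 6).
CH(CHO): aldehyde, 1 C=O (running total 7).
CH(COCH3): ketone, 1 C=O (running total 8).
COBr: acyl halide, 1 C=O (running total 9).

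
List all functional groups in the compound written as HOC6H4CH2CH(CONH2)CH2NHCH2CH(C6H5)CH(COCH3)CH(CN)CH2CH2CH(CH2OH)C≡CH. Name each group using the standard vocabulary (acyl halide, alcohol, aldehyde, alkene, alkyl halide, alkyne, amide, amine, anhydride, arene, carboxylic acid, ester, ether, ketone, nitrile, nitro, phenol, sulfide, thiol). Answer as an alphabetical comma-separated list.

alcohol, alkyne, amide, amine, arene, ketone, nitrile, phenol

Reading the structure from left to right:
  HOC6H4: –OH attached directly to an aromatic ring → phenol (not alcohol); the ring itself is an arene.
  CH(CONH2): pendant –CONH2: carbonyl C bonded to C and N → amide.
  CH2NHCH2: C–N–C with sp³ carbons and no adjacent C=O → amine (secondary).
  CH(C6H5): pendant –C6H5: benzene ring → arene.
  CH(COCH3): pendant –COCH3: carbonyl C bonded to two carbons → ketone.
  CH(CN): pendant –C≡N: nitrile.
  CH(CH2OH): pendant –CH2OH on an sp³ backbone C → alcohol.
  C≡CH: C≡C triple bond → alkyne.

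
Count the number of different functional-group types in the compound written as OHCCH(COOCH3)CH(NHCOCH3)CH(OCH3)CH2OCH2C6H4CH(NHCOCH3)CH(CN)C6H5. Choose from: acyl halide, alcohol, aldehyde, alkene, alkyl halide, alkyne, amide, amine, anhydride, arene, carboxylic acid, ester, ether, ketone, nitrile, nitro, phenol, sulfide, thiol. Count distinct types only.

6

terminal –CHO: carbonyl C bonded to H and C → aldehyde.
pendant –COOCH3: carbonyl C bonded to C and –OCH3 → ester.
pendant –NHC(=O)CH3: N bonded to a carbonyl → amide (not amine).
pendant –OCH3: C–O–C with sp³ C, no adjacent C=O → ether.
C–O–C with sp³ carbons on both sides and no adjacent C=O → ether.
para-disubstituted benzene ring → arene.
pendant –NHC(=O)CH3: N bonded to a carbonyl → amide (not amine).
pendant –C≡N: nitrile.
–C6H5 phenyl ring → arene.
Distinct types present: aldehyde, amide, arene, ester, ether, nitrile.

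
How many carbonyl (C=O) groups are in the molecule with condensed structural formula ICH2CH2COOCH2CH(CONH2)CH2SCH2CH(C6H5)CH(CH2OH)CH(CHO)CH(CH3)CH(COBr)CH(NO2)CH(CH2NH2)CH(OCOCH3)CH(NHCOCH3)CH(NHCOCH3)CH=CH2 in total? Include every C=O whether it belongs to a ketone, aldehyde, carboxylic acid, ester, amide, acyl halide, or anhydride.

CH2COOCH2: ester, 1 C=O (running total 1).
CH(CONH2): amide, 1 C=O (running total 2).
CH(CHO): aldehyde, 1 C=O (running total 3).
CH(COBr): acyl halide, 1 C=O (running total 4).
CH(OCOCH3): ester, 1 C=O (running total 5).
CH(NHCOCH3): amide, 1 C=O (running total 6).
CH(NHCOCH3): amide, 1 C=O (running total 7).

7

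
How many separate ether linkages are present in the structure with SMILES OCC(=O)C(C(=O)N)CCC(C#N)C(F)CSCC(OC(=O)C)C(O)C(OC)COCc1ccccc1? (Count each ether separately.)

Reading the structure from left to right:
  HOCH2: HO– on an sp³ carbon → alcohol.
  CO: –C(=O)– with carbon on both sides → ketone.
  CH(CONH2): pendant –CONH2: carbonyl C bonded to C and N → amide.
  CH(CN): pendant –C≡N: nitrile.
  CH(F): halogen on an sp³ carbon → alkyl halide.
  CH2SCH2: C–S–C linkage → sulfide (thioether).
  CH(OCOCH3): pendant –OC(=O)CH3: an acyloxy group → ester.
  CH(OH): –OH on an sp³ carbon → alcohol (secondary).
  CH(OCH3): pendant –OCH3: C–O–C with sp³ C, no adjacent C=O → ether.
  CH2OCH2: C–O–C with sp³ carbons on both sides and no adjacent C=O → ether.
  C6H5: –C6H5 phenyl ring → arene.
Ether appears at: CH(OCH3), CH2OCH2 → 2.

2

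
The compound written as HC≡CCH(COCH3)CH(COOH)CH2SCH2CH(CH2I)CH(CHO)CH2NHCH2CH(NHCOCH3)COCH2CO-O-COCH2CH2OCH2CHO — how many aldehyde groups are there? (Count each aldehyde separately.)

Reading the structure from left to right:
  HC≡C: C≡C triple bond → alkyne.
  CH(COCH3): pendant –COCH3: carbonyl C bonded to two carbons → ketone.
  CH(COOH): pendant –COOH: carbonyl C bonded to C and –OH → carboxylic acid.
  CH2SCH2: C–S–C linkage → sulfide (thioether).
  CH(CH2I): pendant –CH2X: halogen on sp³ carbon → alkyl halide.
  CH(CHO): pendant –CHO: carbonyl C bonded to C and H → aldehyde.
  CH2NHCH2: C–N–C with sp³ carbons and no adjacent C=O → amine (secondary).
  CH(NHCOCH3): pendant –NHC(=O)CH3: N bonded to a carbonyl → amide (not amine).
  CO: –C(=O)– with carbon on both sides → ketone.
  CH2CO-O-COCH2: two acyl groups sharing one oxygen, –C(=O)–O–C(=O)– → anhydride.
  CH2OCH2: C–O–C with sp³ carbons on both sides and no adjacent C=O → ether.
  CHO: terminal –CHO: carbonyl C bonded to H and C → aldehyde.
Aldehyde appears at: CH(CHO), CHO → 2.

2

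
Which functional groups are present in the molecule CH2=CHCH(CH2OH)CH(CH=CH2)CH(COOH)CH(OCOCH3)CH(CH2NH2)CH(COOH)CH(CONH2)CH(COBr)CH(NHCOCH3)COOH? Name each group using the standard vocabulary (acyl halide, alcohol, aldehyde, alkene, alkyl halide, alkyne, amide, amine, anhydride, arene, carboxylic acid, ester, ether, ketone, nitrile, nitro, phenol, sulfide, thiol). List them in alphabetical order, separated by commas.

acyl halide, alcohol, alkene, amide, amine, carboxylic acid, ester

C=C double bond → alkene.
pendant –CH2OH on an sp³ backbone C → alcohol.
pendant –CH=CH2: C=C double bond → alkene.
pendant –COOH: carbonyl C bonded to C and –OH → carboxylic acid.
pendant –OC(=O)CH3: an acyloxy group → ester.
pendant –CH2NH2: N on sp³ C, no adjacent C=O → amine.
pendant –COOH: carbonyl C bonded to C and –OH → carboxylic acid.
pendant –CONH2: carbonyl C bonded to C and N → amide.
pendant –C(=O)X: carbonyl C bonded to C and halogen → acyl halide.
pendant –NHC(=O)CH3: N bonded to a carbonyl → amide (not amine).
–COOH: carbonyl C bonded to –OH and C → carboxylic acid (the –OH is not a separate alcohol).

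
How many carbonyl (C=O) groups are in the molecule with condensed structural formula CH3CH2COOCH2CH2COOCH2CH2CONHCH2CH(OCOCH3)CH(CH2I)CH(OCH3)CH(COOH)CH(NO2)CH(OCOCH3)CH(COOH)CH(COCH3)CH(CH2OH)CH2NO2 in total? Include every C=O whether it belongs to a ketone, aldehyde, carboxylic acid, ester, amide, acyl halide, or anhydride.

8

CH2COOCH2: ester, 1 C=O (running total 1).
CH2COOCH2: ester, 1 C=O (running total 2).
CH2CONHCH2: amide, 1 C=O (running total 3).
CH(OCOCH3): ester, 1 C=O (running total 4).
CH(COOH): carboxylic acid, 1 C=O (running total 5).
CH(OCOCH3): ester, 1 C=O (running total 6).
CH(COOH): carboxylic acid, 1 C=O (running total 7).
CH(COCH3): ketone, 1 C=O (running total 8).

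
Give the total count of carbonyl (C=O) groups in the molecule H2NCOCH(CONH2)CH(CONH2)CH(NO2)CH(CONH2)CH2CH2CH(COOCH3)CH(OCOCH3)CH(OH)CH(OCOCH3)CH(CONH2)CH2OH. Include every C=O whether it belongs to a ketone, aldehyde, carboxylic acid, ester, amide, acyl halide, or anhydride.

8

H2NCO: amide, 1 C=O (running total 1).
CH(CONH2): amide, 1 C=O (running total 2).
CH(CONH2): amide, 1 C=O (running total 3).
CH(CONH2): amide, 1 C=O (running total 4).
CH(COOCH3): ester, 1 C=O (running total 5).
CH(OCOCH3): ester, 1 C=O (running total 6).
CH(OCOCH3): ester, 1 C=O (running total 7).
CH(CONH2): amide, 1 C=O (running total 8).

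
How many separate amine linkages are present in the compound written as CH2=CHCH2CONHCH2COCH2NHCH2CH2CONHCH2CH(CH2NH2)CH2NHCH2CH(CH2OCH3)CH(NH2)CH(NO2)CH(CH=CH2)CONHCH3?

4

C=C double bond → alkene.
–C(=O)–N– linkage → amide (the N is not an amine).
–C(=O)– with carbon on both sides → ketone.
C–N–C with sp³ carbons and no adjacent C=O → amine (secondary).
–C(=O)–N– linkage → amide (the N is not an amine).
pendant –CH2NH2: N on sp³ C, no adjacent C=O → amine.
C–N–C with sp³ carbons and no adjacent C=O → amine (secondary).
pendant –CH2OCH3: C–O–C linkage → ether.
–NH2 on an sp³ carbon with no adjacent C=O → amine.
–NO2 on an sp³ carbon → nitro (the N=O is not a carbonyl).
pendant –CH=CH2: C=C double bond → alkene.
–C(=O)NHCH3: carbonyl C bonded to C and to N → amide (the N is not an amine).
Amine appears at: CH2NHCH2, CH(CH2NH2), CH2NHCH2, CH(NH2) → 4.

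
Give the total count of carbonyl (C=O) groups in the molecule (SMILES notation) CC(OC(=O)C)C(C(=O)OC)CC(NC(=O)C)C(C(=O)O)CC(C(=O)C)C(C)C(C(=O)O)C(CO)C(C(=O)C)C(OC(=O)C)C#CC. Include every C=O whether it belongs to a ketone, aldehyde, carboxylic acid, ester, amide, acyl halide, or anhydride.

8

CH(OCOCH3): ester, 1 C=O (running total 1).
CH(COOCH3): ester, 1 C=O (running total 2).
CH(NHCOCH3): amide, 1 C=O (running total 3).
CH(COOH): carboxylic acid, 1 C=O (running total 4).
CH(COCH3): ketone, 1 C=O (running total 5).
CH(COOH): carboxylic acid, 1 C=O (running total 6).
CH(COCH3): ketone, 1 C=O (running total 7).
CH(OCOCH3): ester, 1 C=O (running total 8).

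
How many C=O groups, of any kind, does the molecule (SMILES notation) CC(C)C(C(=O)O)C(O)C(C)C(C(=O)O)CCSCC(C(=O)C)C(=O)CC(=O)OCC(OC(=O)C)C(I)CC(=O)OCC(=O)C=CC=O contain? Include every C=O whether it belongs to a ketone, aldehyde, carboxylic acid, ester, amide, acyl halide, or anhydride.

9

CH(COOH): carboxylic acid, 1 C=O (running total 1).
CH(COOH): carboxylic acid, 1 C=O (running total 2).
CH(COCH3): ketone, 1 C=O (running total 3).
CO: ketone, 1 C=O (running total 4).
CH2COOCH2: ester, 1 C=O (running total 5).
CH(OCOCH3): ester, 1 C=O (running total 6).
CH2COOCH2: ester, 1 C=O (running total 7).
CO: ketone, 1 C=O (running total 8).
CHO: aldehyde, 1 C=O (running total 9).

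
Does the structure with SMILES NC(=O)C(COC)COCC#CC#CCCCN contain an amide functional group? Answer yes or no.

–C(=O)NH2: carbonyl C bonded to C and to N → amide (the N is not a separate amine).
pendant –CH2OCH3: C–O–C linkage → ether.
C–O–C with sp³ carbons on both sides and no adjacent C=O → ether.
C≡C triple bond → alkyne.
C≡C triple bond → alkyne.
–NH2 on an sp³ carbon with no adjacent C=O → amine.
The H2NCO segment supplies the amide: –C(=O)NH2: carbonyl C bonded to C and to N → amide (the N is not a separate amine).

yes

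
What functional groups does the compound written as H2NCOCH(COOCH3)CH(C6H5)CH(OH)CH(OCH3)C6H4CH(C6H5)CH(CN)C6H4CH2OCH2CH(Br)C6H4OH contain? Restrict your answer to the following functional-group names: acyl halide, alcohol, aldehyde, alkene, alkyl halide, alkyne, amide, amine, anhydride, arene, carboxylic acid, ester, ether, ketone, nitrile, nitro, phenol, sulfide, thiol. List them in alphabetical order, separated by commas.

Taking each segment in turn:
  H2NCO: –C(=O)NH2: carbonyl C bonded to C and to N → amide (the N is not a separate amine).
  CH(COOCH3): pendant –COOCH3: carbonyl C bonded to C and –OCH3 → ester.
  CH(C6H5): pendant –C6H5: benzene ring → arene.
  CH(OH): –OH on an sp³ carbon → alcohol (secondary).
  CH(OCH3): pendant –OCH3: C–O–C with sp³ C, no adjacent C=O → ether.
  C6H4: para-disubstituted benzene ring → arene.
  CH(C6H5): pendant –C6H5: benzene ring → arene.
  CH(CN): pendant –C≡N: nitrile.
  C6H4: para-disubstituted benzene ring → arene.
  CH2OCH2: C–O–C with sp³ carbons on both sides and no adjacent C=O → ether.
  CH(Br): halogen on an sp³ carbon → alkyl halide.
  C6H4OH: –OH attached directly to an aromatic ring → phenol (not alcohol); the ring itself is an arene.

alcohol, alkyl halide, amide, arene, ester, ether, nitrile, phenol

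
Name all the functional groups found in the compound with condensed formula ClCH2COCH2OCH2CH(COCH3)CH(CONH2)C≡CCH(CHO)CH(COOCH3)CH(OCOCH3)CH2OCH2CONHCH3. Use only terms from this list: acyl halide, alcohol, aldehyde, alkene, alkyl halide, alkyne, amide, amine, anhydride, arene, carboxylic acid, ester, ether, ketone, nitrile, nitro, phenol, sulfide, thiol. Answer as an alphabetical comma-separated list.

Reading the structure from left to right:
  ClCH2: halogen on an sp³ carbon → alkyl halide.
  CO: –C(=O)– with carbon on both sides → ketone.
  CH2OCH2: C–O–C with sp³ carbons on both sides and no adjacent C=O → ether.
  CH(COCH3): pendant –COCH3: carbonyl C bonded to two carbons → ketone.
  CH(CONH2): pendant –CONH2: carbonyl C bonded to C and N → amide.
  C≡C: C≡C triple bond → alkyne.
  CH(CHO): pendant –CHO: carbonyl C bonded to C and H → aldehyde.
  CH(COOCH3): pendant –COOCH3: carbonyl C bonded to C and –OCH3 → ester.
  CH(OCOCH3): pendant –OC(=O)CH3: an acyloxy group → ester.
  CH2OCH2: C–O–C with sp³ carbons on both sides and no adjacent C=O → ether.
  CONHCH3: –C(=O)NHCH3: carbonyl C bonded to C and to N → amide (the N is not an amine).

aldehyde, alkyl halide, alkyne, amide, ester, ether, ketone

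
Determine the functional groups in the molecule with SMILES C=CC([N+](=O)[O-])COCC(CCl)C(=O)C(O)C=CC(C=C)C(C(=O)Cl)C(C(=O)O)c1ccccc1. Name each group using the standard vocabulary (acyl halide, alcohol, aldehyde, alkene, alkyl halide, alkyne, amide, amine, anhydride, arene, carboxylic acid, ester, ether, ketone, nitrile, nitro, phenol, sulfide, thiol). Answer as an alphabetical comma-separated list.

acyl halide, alcohol, alkene, alkyl halide, arene, carboxylic acid, ether, ketone, nitro

C=C double bond → alkene.
–NO2 on an sp³ carbon → nitro (the N=O is not a carbonyl).
C–O–C with sp³ carbons on both sides and no adjacent C=O → ether.
pendant –CH2X: halogen on sp³ carbon → alkyl halide.
–C(=O)– with carbon on both sides → ketone.
–OH on an sp³ carbon → alcohol (secondary).
C=C double bond → alkene.
pendant –CH=CH2: C=C double bond → alkene.
pendant –C(=O)X: carbonyl C bonded to C and halogen → acyl halide.
pendant –COOH: carbonyl C bonded to C and –OH → carboxylic acid.
–C6H5 phenyl ring → arene.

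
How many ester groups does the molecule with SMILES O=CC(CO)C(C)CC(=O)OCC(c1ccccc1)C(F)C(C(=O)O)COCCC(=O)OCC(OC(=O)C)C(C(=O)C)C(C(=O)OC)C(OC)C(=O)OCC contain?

Working along the chain:
  OHC: terminal –CHO: carbonyl C bonded to H and C → aldehyde.
  CH(CH2OH): pendant –CH2OH on an sp³ backbone C → alcohol.
  CH2COOCH2: –C(=O)–O–C with C on the carbonyl side → ester.
  CH(C6H5): pendant –C6H5: benzene ring → arene.
  CH(F): halogen on an sp³ carbon → alkyl halide.
  CH(COOH): pendant –COOH: carbonyl C bonded to C and –OH → carboxylic acid.
  CH2OCH2: C–O–C with sp³ carbons on both sides and no adjacent C=O → ether.
  CH2COOCH2: –C(=O)–O–C with C on the carbonyl side → ester.
  CH(OCOCH3): pendant –OC(=O)CH3: an acyloxy group → ester.
  CH(COCH3): pendant –COCH3: carbonyl C bonded to two carbons → ketone.
  CH(COOCH3): pendant –COOCH3: carbonyl C bonded to C and –OCH3 → ester.
  CH(OCH3): pendant –OCH3: C–O–C with sp³ C, no adjacent C=O → ether.
  COOCH2CH3: –C(=O)OCH2CH3: carbonyl C bonded to C and to –OEt → ester.
Ester appears at: CH2COOCH2, CH2COOCH2, CH(OCOCH3), CH(COOCH3), COOCH2CH3 → 5.

5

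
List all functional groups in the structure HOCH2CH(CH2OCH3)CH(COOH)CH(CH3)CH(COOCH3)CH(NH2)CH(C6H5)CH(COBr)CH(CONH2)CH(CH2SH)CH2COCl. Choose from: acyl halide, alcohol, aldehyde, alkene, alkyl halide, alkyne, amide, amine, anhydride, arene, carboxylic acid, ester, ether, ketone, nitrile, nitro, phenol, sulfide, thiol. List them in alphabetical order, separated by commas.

acyl halide, alcohol, amide, amine, arene, carboxylic acid, ester, ether, thiol

Working along the chain:
  HOCH2: HO– on an sp³ carbon → alcohol.
  CH(CH2OCH3): pendant –CH2OCH3: C–O–C linkage → ether.
  CH(COOH): pendant –COOH: carbonyl C bonded to C and –OH → carboxylic acid.
  CH(COOCH3): pendant –COOCH3: carbonyl C bonded to C and –OCH3 → ester.
  CH(NH2): –NH2 on an sp³ carbon with no adjacent C=O → amine.
  CH(C6H5): pendant –C6H5: benzene ring → arene.
  CH(COBr): pendant –C(=O)X: carbonyl C bonded to C and halogen → acyl halide.
  CH(CONH2): pendant –CONH2: carbonyl C bonded to C and N → amide.
  CH(CH2SH): pendant –CH2SH → thiol.
  COCl: –C(=O)Cl: carbonyl C bonded to C and to a halogen → acyl halide (not alkyl halide).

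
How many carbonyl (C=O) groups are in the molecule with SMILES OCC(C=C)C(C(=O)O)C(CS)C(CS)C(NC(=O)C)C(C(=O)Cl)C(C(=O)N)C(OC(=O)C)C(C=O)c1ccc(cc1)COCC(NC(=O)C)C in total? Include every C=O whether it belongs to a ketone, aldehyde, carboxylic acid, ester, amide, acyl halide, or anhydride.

CH(COOH): carboxylic acid, 1 C=O (running total 1).
CH(NHCOCH3): amide, 1 C=O (running total 2).
CH(COCl): acyl halide, 1 C=O (running total 3).
CH(CONH2): amide, 1 C=O (running total 4).
CH(OCOCH3): ester, 1 C=O (running total 5).
CH(CHO): aldehyde, 1 C=O (running total 6).
CH(NHCOCH3): amide, 1 C=O (running total 7).

7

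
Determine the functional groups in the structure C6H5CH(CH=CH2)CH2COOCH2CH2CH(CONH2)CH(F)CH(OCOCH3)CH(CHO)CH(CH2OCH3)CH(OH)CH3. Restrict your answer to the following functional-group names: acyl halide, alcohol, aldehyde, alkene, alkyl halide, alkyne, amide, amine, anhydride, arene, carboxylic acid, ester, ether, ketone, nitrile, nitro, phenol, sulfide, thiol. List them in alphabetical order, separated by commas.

alcohol, aldehyde, alkene, alkyl halide, amide, arene, ester, ether

Working along the chain:
  C6H5: C6H5– phenyl ring → arene.
  CH(CH=CH2): pendant –CH=CH2: C=C double bond → alkene.
  CH2COOCH2: –C(=O)–O–C with C on the carbonyl side → ester.
  CH(CONH2): pendant –CONH2: carbonyl C bonded to C and N → amide.
  CH(F): halogen on an sp³ carbon → alkyl halide.
  CH(OCOCH3): pendant –OC(=O)CH3: an acyloxy group → ester.
  CH(CHO): pendant –CHO: carbonyl C bonded to C and H → aldehyde.
  CH(CH2OCH3): pendant –CH2OCH3: C–O–C linkage → ether.
  CH(OH): –OH on an sp³ carbon → alcohol (secondary).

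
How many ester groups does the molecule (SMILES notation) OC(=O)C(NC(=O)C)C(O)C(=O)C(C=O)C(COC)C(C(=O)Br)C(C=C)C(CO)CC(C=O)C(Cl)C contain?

–COOH: carbonyl C bonded to –OH and C → carboxylic acid (the –OH is not a separate alcohol).
pendant –NHC(=O)CH3: N bonded to a carbonyl → amide (not amine).
–OH on an sp³ carbon → alcohol (secondary).
–C(=O)– with carbon on both sides → ketone.
pendant –CHO: carbonyl C bonded to C and H → aldehyde.
pendant –CH2OCH3: C–O–C linkage → ether.
pendant –C(=O)X: carbonyl C bonded to C and halogen → acyl halide.
pendant –CH=CH2: C=C double bond → alkene.
pendant –CH2OH on an sp³ backbone C → alcohol.
pendant –CHO: carbonyl C bonded to C and H → aldehyde.
halogen on an sp³ carbon → alkyl halide.
No segment is a ester: HOOC is carboxylic acid, not ester; CO is ketone, not ester; CH(CH2OCH3) is ether, not ester. → 0.

0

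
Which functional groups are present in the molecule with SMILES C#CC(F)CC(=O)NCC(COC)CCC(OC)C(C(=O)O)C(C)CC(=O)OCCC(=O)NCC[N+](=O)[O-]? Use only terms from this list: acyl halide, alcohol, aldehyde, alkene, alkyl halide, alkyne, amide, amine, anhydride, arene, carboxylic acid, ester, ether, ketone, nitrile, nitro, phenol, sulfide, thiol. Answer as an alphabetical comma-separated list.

alkyl halide, alkyne, amide, carboxylic acid, ester, ether, nitro

C≡C triple bond → alkyne.
halogen on an sp³ carbon → alkyl halide.
–C(=O)–N– linkage → amide (the N is not an amine).
pendant –CH2OCH3: C–O–C linkage → ether.
pendant –OCH3: C–O–C with sp³ C, no adjacent C=O → ether.
pendant –COOH: carbonyl C bonded to C and –OH → carboxylic acid.
–C(=O)–O–C with C on the carbonyl side → ester.
–C(=O)–N– linkage → amide (the N is not an amine).
–NO2 on carbon → nitro group.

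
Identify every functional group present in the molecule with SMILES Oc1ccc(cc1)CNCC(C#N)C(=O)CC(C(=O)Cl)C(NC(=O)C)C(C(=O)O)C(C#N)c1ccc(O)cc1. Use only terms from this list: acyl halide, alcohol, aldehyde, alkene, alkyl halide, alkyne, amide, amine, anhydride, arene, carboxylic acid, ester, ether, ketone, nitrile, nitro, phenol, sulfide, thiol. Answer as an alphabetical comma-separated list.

acyl halide, amide, amine, arene, carboxylic acid, ketone, nitrile, phenol

Taking each segment in turn:
  HOC6H4: –OH attached directly to an aromatic ring → phenol (not alcohol); the ring itself is an arene.
  CH2NHCH2: C–N–C with sp³ carbons and no adjacent C=O → amine (secondary).
  CH(CN): pendant –C≡N: nitrile.
  CO: –C(=O)– with carbon on both sides → ketone.
  CH(COCl): pendant –C(=O)X: carbonyl C bonded to C and halogen → acyl halide.
  CH(NHCOCH3): pendant –NHC(=O)CH3: N bonded to a carbonyl → amide (not amine).
  CH(COOH): pendant –COOH: carbonyl C bonded to C and –OH → carboxylic acid.
  CH(CN): pendant –C≡N: nitrile.
  C6H4OH: –OH attached directly to an aromatic ring → phenol (not alcohol); the ring itself is an arene.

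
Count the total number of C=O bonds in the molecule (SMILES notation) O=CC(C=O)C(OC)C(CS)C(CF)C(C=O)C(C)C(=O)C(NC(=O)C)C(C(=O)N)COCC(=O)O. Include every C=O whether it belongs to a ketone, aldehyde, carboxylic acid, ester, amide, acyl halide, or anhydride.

OHC: aldehyde, 1 C=O (running total 1).
CH(CHO): aldehyde, 1 C=O (running total 2).
CH(CHO): aldehyde, 1 C=O (running total 3).
CO: ketone, 1 C=O (running total 4).
CH(NHCOCH3): amide, 1 C=O (running total 5).
CH(CONH2): amide, 1 C=O (running total 6).
COOH: carboxylic acid, 1 C=O (running total 7).

7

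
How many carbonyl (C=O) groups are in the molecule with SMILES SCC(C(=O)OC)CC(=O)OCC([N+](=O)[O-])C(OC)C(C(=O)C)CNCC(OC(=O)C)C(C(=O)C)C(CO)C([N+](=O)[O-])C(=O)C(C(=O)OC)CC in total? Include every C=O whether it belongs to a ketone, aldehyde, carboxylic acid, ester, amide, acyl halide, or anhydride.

CH(COOCH3): ester, 1 C=O (running total 1).
CH2COOCH2: ester, 1 C=O (running total 2).
CH(COCH3): ketone, 1 C=O (running total 3).
CH(OCOCH3): ester, 1 C=O (running total 4).
CH(COCH3): ketone, 1 C=O (running total 5).
CO: ketone, 1 C=O (running total 6).
CH(COOCH3): ester, 1 C=O (running total 7).

7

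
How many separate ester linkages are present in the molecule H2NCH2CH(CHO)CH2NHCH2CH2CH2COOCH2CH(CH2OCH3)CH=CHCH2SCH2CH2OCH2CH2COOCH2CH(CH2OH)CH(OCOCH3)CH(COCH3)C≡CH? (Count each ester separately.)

–NH2 on an sp³ carbon with no adjacent C=O → amine.
pendant –CHO: carbonyl C bonded to C and H → aldehyde.
C–N–C with sp³ carbons and no adjacent C=O → amine (secondary).
–C(=O)–O–C with C on the carbonyl side → ester.
pendant –CH2OCH3: C–O–C linkage → ether.
C=C double bond → alkene.
C–S–C linkage → sulfide (thioether).
C–O–C with sp³ carbons on both sides and no adjacent C=O → ether.
–C(=O)–O–C with C on the carbonyl side → ester.
pendant –CH2OH on an sp³ backbone C → alcohol.
pendant –OC(=O)CH3: an acyloxy group → ester.
pendant –COCH3: carbonyl C bonded to two carbons → ketone.
C≡C triple bond → alkyne.
Ester appears at: CH2COOCH2, CH2COOCH2, CH(OCOCH3) → 3.

3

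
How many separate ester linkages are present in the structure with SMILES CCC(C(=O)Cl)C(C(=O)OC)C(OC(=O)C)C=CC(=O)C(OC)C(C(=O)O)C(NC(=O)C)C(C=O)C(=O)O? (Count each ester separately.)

2

pendant –C(=O)X: carbonyl C bonded to C and halogen → acyl halide.
pendant –COOCH3: carbonyl C bonded to C and –OCH3 → ester.
pendant –OC(=O)CH3: an acyloxy group → ester.
C=C double bond → alkene.
–C(=O)– with carbon on both sides → ketone.
pendant –OCH3: C–O–C with sp³ C, no adjacent C=O → ether.
pendant –COOH: carbonyl C bonded to C and –OH → carboxylic acid.
pendant –NHC(=O)CH3: N bonded to a carbonyl → amide (not amine).
pendant –CHO: carbonyl C bonded to C and H → aldehyde.
–COOH: carbonyl C bonded to –OH and C → carboxylic acid (the –OH is not a separate alcohol).
Ester appears at: CH(COOCH3), CH(OCOCH3) → 2.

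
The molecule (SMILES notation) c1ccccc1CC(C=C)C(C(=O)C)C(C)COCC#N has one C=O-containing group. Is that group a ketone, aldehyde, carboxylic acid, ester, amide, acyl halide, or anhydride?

The carbonyl is in the CH(COCH3) segment: pendant –COCH3: carbonyl C bonded to two carbons → ketone.

ketone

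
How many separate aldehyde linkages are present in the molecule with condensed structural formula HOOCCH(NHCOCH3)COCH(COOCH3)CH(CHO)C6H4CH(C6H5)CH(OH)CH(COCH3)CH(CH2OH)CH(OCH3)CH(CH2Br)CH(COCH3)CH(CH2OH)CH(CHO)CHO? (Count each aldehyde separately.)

–COOH: carbonyl C bonded to –OH and C → carboxylic acid (the –OH is not a separate alcohol).
pendant –NHC(=O)CH3: N bonded to a carbonyl → amide (not amine).
–C(=O)– with carbon on both sides → ketone.
pendant –COOCH3: carbonyl C bonded to C and –OCH3 → ester.
pendant –CHO: carbonyl C bonded to C and H → aldehyde.
para-disubstituted benzene ring → arene.
pendant –C6H5: benzene ring → arene.
–OH on an sp³ carbon → alcohol (secondary).
pendant –COCH3: carbonyl C bonded to two carbons → ketone.
pendant –CH2OH on an sp³ backbone C → alcohol.
pendant –OCH3: C–O–C with sp³ C, no adjacent C=O → ether.
pendant –CH2X: halogen on sp³ carbon → alkyl halide.
pendant –COCH3: carbonyl C bonded to two carbons → ketone.
pendant –CH2OH on an sp³ backbone C → alcohol.
pendant –CHO: carbonyl C bonded to C and H → aldehyde.
terminal –CHO: carbonyl C bonded to H and C → aldehyde.
Aldehyde appears at: CH(CHO), CH(CHO), CHO → 3.

3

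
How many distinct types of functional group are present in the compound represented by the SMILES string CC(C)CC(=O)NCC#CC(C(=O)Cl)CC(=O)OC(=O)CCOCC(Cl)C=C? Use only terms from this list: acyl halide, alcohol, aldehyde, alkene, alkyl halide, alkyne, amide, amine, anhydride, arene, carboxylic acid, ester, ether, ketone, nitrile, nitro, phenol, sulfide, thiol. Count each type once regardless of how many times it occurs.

7

Working along the chain:
  CH2CONHCH2: –C(=O)–N– linkage → amide (the N is not an amine).
  C≡C: C≡C triple bond → alkyne.
  CH(COCl): pendant –C(=O)X: carbonyl C bonded to C and halogen → acyl halide.
  CH2CO-O-COCH2: two acyl groups sharing one oxygen, –C(=O)–O–C(=O)– → anhydride.
  CH2OCH2: C–O–C with sp³ carbons on both sides and no adjacent C=O → ether.
  CH(Cl): halogen on an sp³ carbon → alkyl halide.
  CH=CH2: C=C double bond → alkene.
Distinct types present: acyl halide, alkene, alkyl halide, alkyne, amide, anhydride, ether.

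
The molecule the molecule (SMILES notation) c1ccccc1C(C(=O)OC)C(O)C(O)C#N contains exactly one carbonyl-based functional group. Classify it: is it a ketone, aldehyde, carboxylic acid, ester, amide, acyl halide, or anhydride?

ester

The carbonyl is in the CH(COOCH3) segment: pendant –COOCH3: carbonyl C bonded to C and –OCH3 → ester.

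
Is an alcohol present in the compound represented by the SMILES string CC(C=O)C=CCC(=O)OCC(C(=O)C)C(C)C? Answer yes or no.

no

pendant –CHO: carbonyl C bonded to C and H → aldehyde.
C=C double bond → alkene.
–C(=O)–O–C with C on the carbonyl side → ester.
pendant –COCH3: carbonyl C bonded to two carbons → ketone.
The groups actually present are: aldehyde, alkene, ester, ketone.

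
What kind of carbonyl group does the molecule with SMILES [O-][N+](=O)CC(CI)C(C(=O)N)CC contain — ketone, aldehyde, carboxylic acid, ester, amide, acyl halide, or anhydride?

The carbonyl is in the CH(CONH2) segment: pendant –CONH2: carbonyl C bonded to C and N → amide.

amide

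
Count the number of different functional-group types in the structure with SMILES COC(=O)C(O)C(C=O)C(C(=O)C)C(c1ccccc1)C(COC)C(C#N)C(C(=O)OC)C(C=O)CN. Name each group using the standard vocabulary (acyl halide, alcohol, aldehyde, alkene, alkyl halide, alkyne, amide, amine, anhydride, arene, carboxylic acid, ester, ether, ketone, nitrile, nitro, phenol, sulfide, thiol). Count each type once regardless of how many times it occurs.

Taking each segment in turn:
  CH3OOC: CH3O–C(=O)–: carbonyl C bonded to C and to –OCH3 → ester (not ketone + ether).
  CH(OH): –OH on an sp³ carbon → alcohol (secondary).
  CH(CHO): pendant –CHO: carbonyl C bonded to C and H → aldehyde.
  CH(COCH3): pendant –COCH3: carbonyl C bonded to two carbons → ketone.
  CH(C6H5): pendant –C6H5: benzene ring → arene.
  CH(CH2OCH3): pendant –CH2OCH3: C–O–C linkage → ether.
  CH(CN): pendant –C≡N: nitrile.
  CH(COOCH3): pendant –COOCH3: carbonyl C bonded to C and –OCH3 → ester.
  CH(CHO): pendant –CHO: carbonyl C bonded to C and H → aldehyde.
  CH2NH2: –NH2 on an sp³ carbon with no adjacent C=O → amine.
Distinct types present: alcohol, aldehyde, amine, arene, ester, ether, ketone, nitrile.

8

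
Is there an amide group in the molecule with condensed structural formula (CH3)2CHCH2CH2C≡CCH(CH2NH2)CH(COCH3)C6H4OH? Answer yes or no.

Reading the structure from left to right:
  C≡C: C≡C triple bond → alkyne.
  CH(CH2NH2): pendant –CH2NH2: N on sp³ C, no adjacent C=O → amine.
  CH(COCH3): pendant –COCH3: carbonyl C bonded to two carbons → ketone.
  C6H4OH: –OH attached directly to an aromatic ring → phenol (not alcohol); the ring itself is an arene.
The groups actually present are: alkyne, amine, arene, ketone, phenol.

no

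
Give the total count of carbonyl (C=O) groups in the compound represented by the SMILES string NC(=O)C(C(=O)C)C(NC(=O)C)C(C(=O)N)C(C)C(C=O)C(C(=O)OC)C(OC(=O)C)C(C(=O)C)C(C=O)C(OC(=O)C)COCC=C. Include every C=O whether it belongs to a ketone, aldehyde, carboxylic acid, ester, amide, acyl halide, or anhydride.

H2NCO: amide, 1 C=O (running total 1).
CH(COCH3): ketone, 1 C=O (running total 2).
CH(NHCOCH3): amide, 1 C=O (running total 3).
CH(CONH2): amide, 1 C=O (running total 4).
CH(CHO): aldehyde, 1 C=O (running total 5).
CH(COOCH3): ester, 1 C=O (running total 6).
CH(OCOCH3): ester, 1 C=O (running total 7).
CH(COCH3): ketone, 1 C=O (running total 8).
CH(CHO): aldehyde, 1 C=O (running total 9).
CH(OCOCH3): ester, 1 C=O (running total 10).

10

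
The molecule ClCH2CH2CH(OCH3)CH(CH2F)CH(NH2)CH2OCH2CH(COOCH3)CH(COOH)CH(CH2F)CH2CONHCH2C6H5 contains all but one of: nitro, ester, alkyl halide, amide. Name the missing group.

amide: present (CH2CONHCH2 — –C(=O)–N– linkage → amide (the N is not an amine)).
ester: present (CH(COOCH3) — pendant –COOCH3: carbonyl C bonded to C and –OCH3 → ester).
alkyl halide: present (ClCH2 — halogen on an sp³ carbon → alkyl halide).
nitro: no segment matches this pattern.

nitro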